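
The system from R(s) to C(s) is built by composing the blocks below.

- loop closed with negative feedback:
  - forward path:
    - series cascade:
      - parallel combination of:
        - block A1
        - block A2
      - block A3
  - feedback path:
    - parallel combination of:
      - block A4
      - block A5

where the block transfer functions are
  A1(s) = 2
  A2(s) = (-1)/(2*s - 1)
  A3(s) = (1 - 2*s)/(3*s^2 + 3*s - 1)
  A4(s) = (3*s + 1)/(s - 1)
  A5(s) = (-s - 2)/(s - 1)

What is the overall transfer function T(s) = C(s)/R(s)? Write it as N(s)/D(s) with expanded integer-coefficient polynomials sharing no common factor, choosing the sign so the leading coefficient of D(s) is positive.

[1] combine A1, A2 in parallel = (4*s - 3)/(2*s - 1)
[2] reduce the series chain (A1+A2), A3 = (3 - 4*s)/(3*s^2 + 3*s - 1)
[3] sum the parallel branches A4, A5 = (2*s - 1)/(s - 1)
[4] feedback reduction of ((A1+A2)*A3), (A4+A5): this yields T(s), and no further normalization is needed

Therefore the answer is (-4*s^2 + 7*s - 3)/(3*s^3 - 8*s^2 + 6*s - 2).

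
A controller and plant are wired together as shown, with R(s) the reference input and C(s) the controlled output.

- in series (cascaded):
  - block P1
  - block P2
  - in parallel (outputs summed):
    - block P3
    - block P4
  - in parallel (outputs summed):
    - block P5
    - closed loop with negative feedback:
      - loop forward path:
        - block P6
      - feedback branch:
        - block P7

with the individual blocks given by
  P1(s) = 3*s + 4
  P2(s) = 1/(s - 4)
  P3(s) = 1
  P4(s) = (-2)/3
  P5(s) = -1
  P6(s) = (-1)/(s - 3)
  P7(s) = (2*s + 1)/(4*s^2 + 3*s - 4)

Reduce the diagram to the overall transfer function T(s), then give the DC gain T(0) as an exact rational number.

Step 1. sum the parallel branches P3, P4, giving 1/3
Step 2. close the feedback loop around P6, P7, giving (-4*s^2 - 3*s + 4)/(4*s^3 - 9*s^2 - 15*s + 11)
Step 3. combine P5, [P6/(1+P6*P7)] in parallel, giving (-4*s^3 + 5*s^2 + 12*s - 7)/(4*s^3 - 9*s^2 - 15*s + 11)
Step 4. cascade P1, P2, (P3+P4), (P5+[P6/(1+P6*P7)]), giving (-12*s^4 - s^3 + 56*s^2 + 27*s - 28)/(12*s^4 - 75*s^3 + 63*s^2 + 213*s - 132)
DC gain: substitute s = 0 into T(s) from step 4: T(0) = -28/(-132) = 7/33.

Answer: 7/33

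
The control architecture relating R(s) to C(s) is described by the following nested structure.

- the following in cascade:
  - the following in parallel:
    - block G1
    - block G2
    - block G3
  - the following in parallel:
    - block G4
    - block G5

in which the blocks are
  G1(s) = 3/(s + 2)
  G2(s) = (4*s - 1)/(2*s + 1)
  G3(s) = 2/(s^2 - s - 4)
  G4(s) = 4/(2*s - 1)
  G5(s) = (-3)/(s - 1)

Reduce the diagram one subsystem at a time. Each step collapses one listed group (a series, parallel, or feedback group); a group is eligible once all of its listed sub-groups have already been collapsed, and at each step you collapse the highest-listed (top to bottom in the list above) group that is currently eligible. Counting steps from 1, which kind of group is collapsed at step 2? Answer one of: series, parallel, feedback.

Reducing step by step:

1. parallel reduction of G1, G2, G3
2. parallel reduction of G4, G5
3. combine (G1+G2+G3), (G4+G5) in series
The group at step 2 is a parallel group.

Answer: parallel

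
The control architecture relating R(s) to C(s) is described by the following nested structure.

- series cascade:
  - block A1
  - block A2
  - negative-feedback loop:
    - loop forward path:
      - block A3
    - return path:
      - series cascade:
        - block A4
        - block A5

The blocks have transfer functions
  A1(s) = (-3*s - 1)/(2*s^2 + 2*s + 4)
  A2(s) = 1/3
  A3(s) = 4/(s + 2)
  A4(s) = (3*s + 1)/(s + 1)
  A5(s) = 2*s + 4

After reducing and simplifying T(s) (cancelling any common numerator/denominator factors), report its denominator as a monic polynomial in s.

Step 1. combine A4, A5 in series; result (6*s^2 + 14*s + 4)/(s + 1)
Step 2. apply the feedback formula to A3, (A4*A5); result (4*s + 4)/(25*s^2 + 59*s + 18)
Step 3. cascade A1, A2, [A3/(1+A3*(A4*A5))]; result (-6*s^2 - 8*s - 2)/(75*s^4 + 252*s^3 + 381*s^2 + 408*s + 108)
The result of step 3 is T(s) in lowest terms. Its denominator has leading coefficient 75; dividing the denominator through by 75 makes it monic.

Answer: s^4 + 84*s^3/25 + 127*s^2/25 + 136*s/25 + 36/25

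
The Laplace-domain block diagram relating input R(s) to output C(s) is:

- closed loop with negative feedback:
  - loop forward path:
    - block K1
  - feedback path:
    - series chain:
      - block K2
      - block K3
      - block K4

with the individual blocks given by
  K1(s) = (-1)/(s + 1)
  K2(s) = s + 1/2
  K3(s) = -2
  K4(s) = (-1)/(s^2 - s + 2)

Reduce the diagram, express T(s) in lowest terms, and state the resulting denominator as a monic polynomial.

Step 1: combine K2, K3, K4 in series gives (2*s + 1)/(s^2 - s + 2)
Step 2: feedback reduction of K1, (K2*K3*K4) gives (-s^2 + s - 2)/(s^3 - s + 1)
T(s) is the step-2 result (common factors already cancelled). Leading coefficient of the denominator: 1, so no rescaling is needed.

Therefore the answer is s^3 - s + 1.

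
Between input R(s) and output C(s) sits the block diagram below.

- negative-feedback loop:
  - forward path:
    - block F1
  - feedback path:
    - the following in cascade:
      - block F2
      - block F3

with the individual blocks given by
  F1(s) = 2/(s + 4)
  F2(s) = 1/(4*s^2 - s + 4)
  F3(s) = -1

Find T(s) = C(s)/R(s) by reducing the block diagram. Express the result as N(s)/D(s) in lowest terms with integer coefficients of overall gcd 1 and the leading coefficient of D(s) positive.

Step 1: combine F2, F3 in series, giving (-1)/(4*s^2 - s + 4)
Step 2: reduce the feedback loop with forward F1 and return (F2*F3) - this is the overall T(s), already in the required normalized form

Therefore the answer is (8*s^2 - 2*s + 8)/(4*s^3 + 15*s^2 + 14).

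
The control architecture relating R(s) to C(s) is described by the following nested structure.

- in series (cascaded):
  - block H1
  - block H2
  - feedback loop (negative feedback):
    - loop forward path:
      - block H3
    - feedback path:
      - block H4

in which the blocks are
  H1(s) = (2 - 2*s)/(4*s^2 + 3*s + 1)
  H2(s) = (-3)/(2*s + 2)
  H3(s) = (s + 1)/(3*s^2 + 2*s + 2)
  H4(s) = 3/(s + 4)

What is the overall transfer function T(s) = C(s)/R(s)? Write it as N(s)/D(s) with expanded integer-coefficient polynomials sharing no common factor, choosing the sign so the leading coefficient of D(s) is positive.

Reducing step by step:

[1] close the feedback loop around H3, H4: (s^2 + 5*s + 4)/(3*s^3 + 14*s^2 + 13*s + 11)
[2] combine H1, H2, [H3/(1+H3*H4)] in series, which is the overall transfer function T(s) = C(s)/R(s) in lowest terms

Answer: (3*s^2 + 9*s - 12)/(12*s^5 + 65*s^4 + 97*s^3 + 97*s^2 + 46*s + 11)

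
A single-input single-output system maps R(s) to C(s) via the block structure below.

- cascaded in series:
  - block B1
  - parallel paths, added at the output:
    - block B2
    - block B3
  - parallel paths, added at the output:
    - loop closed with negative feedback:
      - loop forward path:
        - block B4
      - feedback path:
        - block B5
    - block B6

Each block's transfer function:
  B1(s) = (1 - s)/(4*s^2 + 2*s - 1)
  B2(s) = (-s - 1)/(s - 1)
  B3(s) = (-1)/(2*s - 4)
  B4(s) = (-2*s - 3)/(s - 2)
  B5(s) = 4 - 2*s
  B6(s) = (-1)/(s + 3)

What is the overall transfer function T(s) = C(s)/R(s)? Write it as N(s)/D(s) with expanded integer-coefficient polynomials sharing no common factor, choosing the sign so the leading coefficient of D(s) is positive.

First reduce the diagram to T(s).

1. reduce the parallel group B2, B3; result (-2*s^2 + s + 5)/(2*s^2 - 6*s + 4)
2. close the feedback loop around B4, B5; result (-2*s - 3)/(4*s^2 - s - 14)
3. parallel reduction of [B4/(1+B4*B5)], B6; result (-6*s^2 - 8*s + 5)/(4*s^3 + 11*s^2 - 17*s - 42)
4. combine B1, (B2+B3), ([B4/(1+B4*B5)]+B6) in series, which is the overall transfer function T(s) = C(s)/R(s) in lowest terms

Answer: (-12*s^4 - 10*s^3 + 48*s^2 + 35*s - 25)/(32*s^6 + 40*s^5 - 308*s^4 - 226*s^3 + 718*s^2 + 352*s - 168)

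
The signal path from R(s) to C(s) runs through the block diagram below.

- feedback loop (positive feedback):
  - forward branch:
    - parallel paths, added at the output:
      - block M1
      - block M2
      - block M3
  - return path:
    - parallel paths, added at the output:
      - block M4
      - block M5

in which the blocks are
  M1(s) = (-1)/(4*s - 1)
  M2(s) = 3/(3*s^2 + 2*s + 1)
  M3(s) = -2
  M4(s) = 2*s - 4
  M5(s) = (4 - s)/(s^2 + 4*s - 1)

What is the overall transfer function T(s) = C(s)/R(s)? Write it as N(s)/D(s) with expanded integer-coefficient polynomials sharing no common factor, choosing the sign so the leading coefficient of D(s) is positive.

Step 1 - combine M1, M2, M3 in parallel, giving (-24*s^3 - 13*s^2 + 6*s - 2)/(12*s^3 + 5*s^2 + 2*s - 1)
Step 2 - add M4, M5 (parallel), giving (2*s^3 + 4*s^2 - 19*s + 8)/(s^2 + 4*s - 1)
Step 3 - close the feedback loop around (M1+M2+M3), (M4+M5), which is the overall transfer function T(s) = C(s)/R(s) in lowest terms

Hence the answer: (-24*s^5 - 109*s^4 - 22*s^3 + 35*s^2 - 14*s + 2)/(48*s^6 + 134*s^5 - 363*s^4 - 65*s^3 + 228*s^2 - 92*s + 17)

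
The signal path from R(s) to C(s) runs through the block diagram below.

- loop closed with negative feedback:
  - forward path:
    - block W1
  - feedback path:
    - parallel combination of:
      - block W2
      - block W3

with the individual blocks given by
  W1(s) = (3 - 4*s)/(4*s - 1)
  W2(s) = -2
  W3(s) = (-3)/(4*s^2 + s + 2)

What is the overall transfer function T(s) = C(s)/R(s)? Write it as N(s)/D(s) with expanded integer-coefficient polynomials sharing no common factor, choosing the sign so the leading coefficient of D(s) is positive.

Step 1: combine W2, W3 in parallel: (-8*s^2 - 2*s - 7)/(4*s^2 + s + 2)
Step 2: close the feedback loop around W1, (W2+W3), which is the overall transfer function T(s) = C(s)/R(s) in lowest terms

Therefore the answer is (-16*s^3 + 8*s^2 - 5*s + 6)/(48*s^3 - 16*s^2 + 29*s - 23).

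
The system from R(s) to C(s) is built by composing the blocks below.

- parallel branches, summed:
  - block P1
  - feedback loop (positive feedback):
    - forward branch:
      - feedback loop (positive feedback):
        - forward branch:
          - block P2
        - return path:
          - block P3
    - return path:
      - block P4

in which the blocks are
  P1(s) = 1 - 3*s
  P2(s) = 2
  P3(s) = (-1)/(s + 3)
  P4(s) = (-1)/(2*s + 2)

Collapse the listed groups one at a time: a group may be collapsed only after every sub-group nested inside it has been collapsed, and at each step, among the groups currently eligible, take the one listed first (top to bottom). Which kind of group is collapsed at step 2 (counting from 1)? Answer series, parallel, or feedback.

(1) close the feedback loop around P2, P3
(2) reduce the feedback loop with forward [P2/(1-P2*P3)] and return P4
(3) sum the parallel branches P1, [[P2/(1-P2*P3)]/(1-[P2/(1-P2*P3)]*P4)]
Step 2: feedback.

Final answer: feedback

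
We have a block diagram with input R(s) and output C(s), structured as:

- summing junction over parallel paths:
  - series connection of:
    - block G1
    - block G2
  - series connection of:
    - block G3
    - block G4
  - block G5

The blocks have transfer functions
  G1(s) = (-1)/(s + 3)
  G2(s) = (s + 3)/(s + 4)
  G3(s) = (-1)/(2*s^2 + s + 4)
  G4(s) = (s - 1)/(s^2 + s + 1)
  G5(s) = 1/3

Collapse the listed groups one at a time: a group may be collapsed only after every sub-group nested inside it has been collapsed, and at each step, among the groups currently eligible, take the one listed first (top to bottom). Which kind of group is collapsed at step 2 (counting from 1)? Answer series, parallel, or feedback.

Step 1. combine G1, G2 in series
Step 2. combine G3, G4 in series
Step 3. combine (G1*G2), (G3*G4), G5 in parallel
Step 2: series.

Final answer: series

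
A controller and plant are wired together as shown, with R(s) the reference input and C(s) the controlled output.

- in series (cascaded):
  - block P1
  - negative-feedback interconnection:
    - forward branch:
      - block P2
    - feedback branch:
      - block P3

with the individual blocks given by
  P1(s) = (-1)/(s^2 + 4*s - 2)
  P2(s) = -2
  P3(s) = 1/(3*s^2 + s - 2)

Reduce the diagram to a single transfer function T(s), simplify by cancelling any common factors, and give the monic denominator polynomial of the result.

(1) close the feedback loop around P2, P3; result (-6*s^2 - 2*s + 4)/(3*s^2 + s - 4)
(2) combine P1, [P2/(1+P2*P3)] in series; result (6*s^2 + 2*s - 4)/(3*s^4 + 13*s^3 - 6*s^2 - 18*s + 8)
That last expression is T(s), already simplified. Scaling its denominator by 1/3 (the reciprocal of the leading coefficient) yields the monic denominator.

Final answer: s^4 + 13*s^3/3 - 2*s^2 - 6*s + 8/3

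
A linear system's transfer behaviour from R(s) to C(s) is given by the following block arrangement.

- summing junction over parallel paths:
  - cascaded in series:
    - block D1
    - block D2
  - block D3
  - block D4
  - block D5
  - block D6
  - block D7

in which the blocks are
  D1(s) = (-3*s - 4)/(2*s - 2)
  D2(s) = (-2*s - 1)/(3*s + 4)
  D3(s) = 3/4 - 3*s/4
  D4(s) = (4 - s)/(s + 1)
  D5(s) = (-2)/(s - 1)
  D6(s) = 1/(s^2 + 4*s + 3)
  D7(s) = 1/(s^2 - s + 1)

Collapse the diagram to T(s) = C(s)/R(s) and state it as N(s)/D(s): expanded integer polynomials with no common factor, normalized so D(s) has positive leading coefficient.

Step 1. cascade D1, D2 -> (2*s + 1)/(2*s - 2)
Step 2. sum the parallel branches (D1*D2), D3, D4, D5, D6, D7, which is the overall transfer function T(s) = C(s)/R(s) in lowest terms

Answer: (-3*s^6 - 3*s^5 + 33*s^4 + 10*s^3 - 79*s^2 + 117*s - 91)/(4*s^5 + 8*s^4 - 12*s^3 + 4*s^2 + 8*s - 12)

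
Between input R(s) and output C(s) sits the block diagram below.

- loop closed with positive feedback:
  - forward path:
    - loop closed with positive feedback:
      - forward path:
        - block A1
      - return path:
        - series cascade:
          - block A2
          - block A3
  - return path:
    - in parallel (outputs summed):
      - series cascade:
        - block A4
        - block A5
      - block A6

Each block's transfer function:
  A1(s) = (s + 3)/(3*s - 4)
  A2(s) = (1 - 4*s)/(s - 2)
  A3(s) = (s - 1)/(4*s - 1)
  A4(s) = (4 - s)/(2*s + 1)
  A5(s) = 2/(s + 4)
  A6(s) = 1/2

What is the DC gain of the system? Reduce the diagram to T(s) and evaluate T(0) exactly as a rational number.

Answer: -3/10

Working:
Step 1 - series reduction of A2, A3, giving (1 - s)/(s - 2)
Step 2 - apply the feedback formula to A1, (A2*A3), giving (s^2 + s - 6)/(4*s^2 - 8*s + 5)
Step 3 - reduce the series chain A4, A5, giving (8 - 2*s)/(2*s^2 + 9*s + 4)
Step 4 - reduce the parallel group (A4*A5), A6, giving (2*s^2 + 5*s + 20)/(4*s^2 + 18*s + 8)
Step 5 - close the feedback loop around [A1/(1-A1*(A2*A3))], ((A4*A5)+A6), giving (4*s^4 + 22*s^3 + 2*s^2 - 100*s - 48)/(14*s^4 + 33*s^3 - 105*s^2 + 36*s + 160)
The step-5 result is T(s). Setting s = 0: T(0) = -48/160 = -3/10.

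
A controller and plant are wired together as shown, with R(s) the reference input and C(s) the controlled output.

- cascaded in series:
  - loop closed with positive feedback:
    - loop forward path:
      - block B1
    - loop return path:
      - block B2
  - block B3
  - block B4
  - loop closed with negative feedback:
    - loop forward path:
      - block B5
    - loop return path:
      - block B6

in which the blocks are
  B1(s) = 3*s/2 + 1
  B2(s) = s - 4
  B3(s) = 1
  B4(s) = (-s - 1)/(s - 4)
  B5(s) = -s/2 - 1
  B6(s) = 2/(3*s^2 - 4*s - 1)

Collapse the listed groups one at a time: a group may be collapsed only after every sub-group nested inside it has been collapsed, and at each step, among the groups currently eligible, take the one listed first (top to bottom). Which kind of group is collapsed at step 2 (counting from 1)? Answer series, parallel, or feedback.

Step 1. collapse the loop (B1 forward, B2 return)
Step 2. feedback reduction of B5, B6
Step 3. series reduction of [B1/(1-B1*B2)], B3, B4, [B5/(1+B5*B6)]
The group at step 2 is a feedback group.

Answer: feedback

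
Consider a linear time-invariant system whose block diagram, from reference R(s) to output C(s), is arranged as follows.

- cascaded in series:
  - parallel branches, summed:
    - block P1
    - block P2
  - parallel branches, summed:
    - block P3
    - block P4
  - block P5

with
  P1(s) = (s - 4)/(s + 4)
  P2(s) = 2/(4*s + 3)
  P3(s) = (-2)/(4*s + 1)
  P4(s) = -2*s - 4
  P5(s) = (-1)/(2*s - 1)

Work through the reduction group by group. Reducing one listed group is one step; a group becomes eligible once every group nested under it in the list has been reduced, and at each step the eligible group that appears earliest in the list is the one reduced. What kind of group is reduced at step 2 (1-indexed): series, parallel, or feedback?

Step 1. add P1, P2 (parallel)
Step 2. parallel reduction of P3, P4
Step 3. multiply (P1+P2), (P3+P4), P5 (series)
Step 2 collapses a parallel group.

Therefore the answer is parallel.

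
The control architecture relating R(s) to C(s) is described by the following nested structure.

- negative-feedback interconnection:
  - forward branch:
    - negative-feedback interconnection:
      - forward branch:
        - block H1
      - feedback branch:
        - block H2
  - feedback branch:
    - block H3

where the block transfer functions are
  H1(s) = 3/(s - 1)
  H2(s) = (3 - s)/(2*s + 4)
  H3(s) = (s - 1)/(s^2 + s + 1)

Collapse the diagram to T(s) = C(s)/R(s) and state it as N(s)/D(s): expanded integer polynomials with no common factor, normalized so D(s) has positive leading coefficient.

(1) reduce the feedback loop with forward H1 and return H2 gives (6*s + 12)/(2*s^2 - s + 5)
(2) reduce the feedback loop with forward [H1/(1+H1*H2)] and return H3, giving the overall T(s)

Answer: (6*s^3 + 18*s^2 + 18*s + 12)/(2*s^4 + s^3 + 12*s^2 + 10*s - 7)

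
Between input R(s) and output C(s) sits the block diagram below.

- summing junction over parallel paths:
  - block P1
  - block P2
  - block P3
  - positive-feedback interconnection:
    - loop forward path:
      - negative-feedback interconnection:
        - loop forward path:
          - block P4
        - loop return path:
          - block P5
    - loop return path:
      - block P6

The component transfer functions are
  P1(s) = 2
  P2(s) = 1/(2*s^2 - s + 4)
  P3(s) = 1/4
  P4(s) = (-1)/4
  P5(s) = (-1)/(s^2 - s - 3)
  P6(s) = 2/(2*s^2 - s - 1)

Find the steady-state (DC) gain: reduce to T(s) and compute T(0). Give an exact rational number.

Reducing step by step:

Step 1: apply the feedback formula to P4, P5 gives (-s^2 + s + 3)/(4*s^2 - 4*s - 11)
Step 2: close the feedback loop around [P4/(1+P4*P5)], P6 gives (-2*s^4 + 3*s^3 + 6*s^2 - 4*s - 3)/(8*s^4 - 12*s^3 - 20*s^2 + 13*s + 5)
Step 3: sum the parallel branches P1, P2, P3, [[P4/(1+P4*P5)]/(1-[P4/(1+P4*P5)]*P6)] gives (128*s^6 - 256*s^5 + 72*s^4 - 74*s^3 - 739*s^2 + 423*s + 152)/(64*s^6 - 128*s^5 + 16*s^4 - 8*s^3 - 332*s^2 + 188*s + 80)
The step-3 result is T(s). Setting s = 0: T(0) = 152/80 = 19/10.

Answer: 19/10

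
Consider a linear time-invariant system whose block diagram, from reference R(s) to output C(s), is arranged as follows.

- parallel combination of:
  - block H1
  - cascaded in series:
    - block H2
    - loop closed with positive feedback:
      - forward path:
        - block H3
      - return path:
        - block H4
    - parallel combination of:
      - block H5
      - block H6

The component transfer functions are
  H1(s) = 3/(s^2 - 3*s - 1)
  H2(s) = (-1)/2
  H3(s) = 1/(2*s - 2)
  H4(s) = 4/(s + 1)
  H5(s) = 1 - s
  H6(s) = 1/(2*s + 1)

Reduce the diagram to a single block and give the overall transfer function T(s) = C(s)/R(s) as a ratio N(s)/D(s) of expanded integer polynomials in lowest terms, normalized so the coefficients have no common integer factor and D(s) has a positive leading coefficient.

The answer is (2*s^5 - 5*s^4 + 16*s^3 + 18*s^2 - 63*s - 34)/(8*s^5 - 20*s^4 - 44*s^3 + 56*s^2 + 60*s + 12).

Reasoning:
1. apply the feedback formula to H3, H4 = (s + 1)/(2*s^2 - 6)
2. parallel reduction of H5, H6 = (-2*s^2 + s + 2)/(2*s + 1)
3. cascade H2, [H3/(1-H3*H4)], (H5+H6) = (2*s^3 + s^2 - 3*s - 2)/(8*s^3 + 4*s^2 - 24*s - 12)
4. add H1, (H2*[H3/(1-H3*H4)]*(H5+H6)) (parallel) - this is the overall T(s), already in the required normalized form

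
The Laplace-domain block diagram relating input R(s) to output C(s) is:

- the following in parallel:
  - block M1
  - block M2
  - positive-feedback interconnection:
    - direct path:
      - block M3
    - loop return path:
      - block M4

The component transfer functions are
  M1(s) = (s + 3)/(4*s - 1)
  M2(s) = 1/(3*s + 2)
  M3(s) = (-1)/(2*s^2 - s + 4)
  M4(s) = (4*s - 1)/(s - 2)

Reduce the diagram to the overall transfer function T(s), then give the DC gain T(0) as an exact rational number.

The answer is -49/18.

Reasoning:
Step 1: feedback reduction of M3, M4: (2 - s)/(2*s^3 - 5*s^2 + 10*s - 9)
Step 2: reduce the parallel group M1, M2, [M3/(1-M3*M4)]: (6*s^5 + 15*s^4 - 47*s^3 + 117*s^2 - 73*s - 49)/(24*s^5 - 50*s^4 + 91*s^3 - 48*s^2 - 65*s + 18)
The step-2 result is T(s). Setting s = 0: T(0) = -49/18.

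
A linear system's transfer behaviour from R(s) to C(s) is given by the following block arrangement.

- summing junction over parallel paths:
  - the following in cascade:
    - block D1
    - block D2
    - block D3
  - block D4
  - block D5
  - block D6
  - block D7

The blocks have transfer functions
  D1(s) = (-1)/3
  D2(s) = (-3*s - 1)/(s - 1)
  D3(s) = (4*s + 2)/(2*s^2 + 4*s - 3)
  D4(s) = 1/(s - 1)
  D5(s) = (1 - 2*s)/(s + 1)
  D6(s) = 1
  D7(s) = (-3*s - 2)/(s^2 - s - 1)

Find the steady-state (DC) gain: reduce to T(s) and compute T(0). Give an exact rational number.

Step 1 - combine D1, D2, D3 in series gives (12*s^2 + 10*s + 2)/(6*s^3 + 6*s^2 - 21*s + 9)
Step 2 - sum the parallel branches (D1*D2*D3), D4, D5, D6, D7 gives (-6*s^6 + 12*s^5 + 7*s^4 - 112*s^3 + 40*s^2 + 22*s - 29)/(6*s^6 + 6*s^5 - 33*s^4 - 9*s^3 + 36*s^2 + 3*s - 9)
That last expression is T(s); at s = 0 only the constant terms survive, so T(0) = -29/(-9) = 29/9.

Final answer: 29/9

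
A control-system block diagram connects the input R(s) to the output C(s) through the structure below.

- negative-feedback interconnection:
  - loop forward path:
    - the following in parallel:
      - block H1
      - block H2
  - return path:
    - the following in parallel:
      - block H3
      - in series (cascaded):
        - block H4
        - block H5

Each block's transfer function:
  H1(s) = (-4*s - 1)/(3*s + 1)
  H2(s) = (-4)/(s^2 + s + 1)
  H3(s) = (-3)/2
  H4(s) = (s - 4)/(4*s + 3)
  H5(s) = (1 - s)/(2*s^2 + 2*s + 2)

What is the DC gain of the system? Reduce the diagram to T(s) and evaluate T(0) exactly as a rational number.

1. add H1, H2 (parallel), giving (-4*s^3 - 5*s^2 - 17*s - 5)/(3*s^3 + 4*s^2 + 4*s + 1)
2. reduce the series chain H4, H5, giving (-s^2 + 5*s - 4)/(8*s^3 + 14*s^2 + 14*s + 6)
3. reduce the parallel group H3, (H4*H5), giving (-12*s^3 - 22*s^2 - 16*s - 13)/(8*s^3 + 14*s^2 + 14*s + 6)
4. reduce the feedback loop with forward (H1+H2) and return (H3+(H4*H5)), giving (-32*s^6 - 96*s^5 - 262*s^4 - 372*s^3 - 338*s^2 - 172*s - 30)/(72*s^6 + 222*s^5 + 508*s^4 + 704*s^3 + 541*s^2 + 339*s + 71)
Evaluating the step-4 result (the overall T(s)) at s = 0 gives T(0) = -30/71.

Final answer: -30/71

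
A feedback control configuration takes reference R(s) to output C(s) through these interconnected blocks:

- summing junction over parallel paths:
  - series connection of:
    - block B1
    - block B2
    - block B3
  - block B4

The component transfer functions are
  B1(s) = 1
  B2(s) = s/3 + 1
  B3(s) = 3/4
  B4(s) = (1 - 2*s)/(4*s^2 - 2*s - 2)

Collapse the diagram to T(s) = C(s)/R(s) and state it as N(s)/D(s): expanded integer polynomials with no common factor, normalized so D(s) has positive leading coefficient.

Step 1 - multiply B1, B2, B3 (series) gives s/4 + 3/4
Step 2 - sum the parallel branches (B1*B2*B3), B4; the result is T(s) itself (integer coefficients, no common factor, positive leading denominator coefficient)

Therefore the answer is (2*s^3 + 5*s^2 - 8*s - 1)/(8*s^2 - 4*s - 4).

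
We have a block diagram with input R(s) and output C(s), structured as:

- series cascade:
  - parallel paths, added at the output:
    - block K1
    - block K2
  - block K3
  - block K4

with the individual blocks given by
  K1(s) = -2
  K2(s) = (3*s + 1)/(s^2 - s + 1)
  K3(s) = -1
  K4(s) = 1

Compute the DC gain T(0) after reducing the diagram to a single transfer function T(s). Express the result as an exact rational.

Reducing step by step:

(1) parallel reduction of K1, K2 gives (-2*s^2 + 5*s - 1)/(s^2 - s + 1)
(2) combine (K1+K2), K3, K4 in series gives (2*s^2 - 5*s + 1)/(s^2 - s + 1)
Evaluating the step-2 result (the overall T(s)) at s = 0 gives T(0) = 1/1 = 1.

Answer: 1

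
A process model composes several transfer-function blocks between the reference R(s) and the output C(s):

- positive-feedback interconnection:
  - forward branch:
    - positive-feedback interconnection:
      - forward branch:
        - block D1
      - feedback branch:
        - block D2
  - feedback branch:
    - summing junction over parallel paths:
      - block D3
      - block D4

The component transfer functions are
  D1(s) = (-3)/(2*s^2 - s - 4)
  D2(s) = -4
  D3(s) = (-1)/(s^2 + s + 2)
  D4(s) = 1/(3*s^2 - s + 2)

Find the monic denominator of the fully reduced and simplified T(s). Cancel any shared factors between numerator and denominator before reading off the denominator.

[1] feedback reduction of D1, D2 = (-3)/(2*s^2 - s - 16)
[2] combine D3, D4 in parallel = (-2*s^2 + 2*s)/(3*s^4 + 2*s^3 + 7*s^2 + 4)
[3] collapse the loop ([D1/(1-D1*D2)] forward, (D3+D4) return) = (-9*s^4 - 6*s^3 - 21*s^2 - 12)/(6*s^6 + s^5 - 36*s^4 - 39*s^3 - 110*s^2 + 2*s - 64)
T(s) is the step-3 result (common factors already cancelled). Leading coefficient of the denominator: 6. Divide through by 6 for the monic polynomial.

Hence the answer: s^6 + s^5/6 - 6*s^4 - 13*s^3/2 - 55*s^2/3 + s/3 - 32/3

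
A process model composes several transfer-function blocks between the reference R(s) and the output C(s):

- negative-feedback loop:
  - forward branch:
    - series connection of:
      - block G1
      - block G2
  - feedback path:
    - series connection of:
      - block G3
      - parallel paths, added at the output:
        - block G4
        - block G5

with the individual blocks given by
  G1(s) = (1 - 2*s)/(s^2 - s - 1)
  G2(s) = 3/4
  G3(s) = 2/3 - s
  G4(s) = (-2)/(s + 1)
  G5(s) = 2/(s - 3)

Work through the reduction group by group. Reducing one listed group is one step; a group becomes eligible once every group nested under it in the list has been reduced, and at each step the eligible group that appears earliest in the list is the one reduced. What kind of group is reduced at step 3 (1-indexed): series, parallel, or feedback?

Answer: series

Working:
(1) cascade G1, G2
(2) sum the parallel branches G4, G5
(3) combine G3, (G4+G5) in series
(4) apply the feedback formula to (G1*G2), (G3*(G4+G5))
So the answer for step 3 is series.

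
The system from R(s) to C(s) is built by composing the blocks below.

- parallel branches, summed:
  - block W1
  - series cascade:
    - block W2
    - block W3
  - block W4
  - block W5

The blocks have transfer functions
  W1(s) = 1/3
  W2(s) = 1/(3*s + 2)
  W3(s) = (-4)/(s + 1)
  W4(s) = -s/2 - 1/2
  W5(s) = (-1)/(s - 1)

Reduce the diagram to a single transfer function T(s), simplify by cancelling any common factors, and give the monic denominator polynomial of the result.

First reduce the diagram to T(s).

1. reduce the series chain W2, W3, giving (-4)/(3*s^2 + 5*s + 2)
2. sum the parallel branches W1, (W2*W3), W4, W5, giving (-9*s^4 - 9*s^3 - 11*s^2 - 45*s + 14)/(18*s^3 + 12*s^2 - 18*s - 12)
No further cancellation is possible in the step-2 result, so that is T(s). Its denominator becomes monic after dividing by the leading coefficient 18.

Answer: s^3 + 2*s^2/3 - s - 2/3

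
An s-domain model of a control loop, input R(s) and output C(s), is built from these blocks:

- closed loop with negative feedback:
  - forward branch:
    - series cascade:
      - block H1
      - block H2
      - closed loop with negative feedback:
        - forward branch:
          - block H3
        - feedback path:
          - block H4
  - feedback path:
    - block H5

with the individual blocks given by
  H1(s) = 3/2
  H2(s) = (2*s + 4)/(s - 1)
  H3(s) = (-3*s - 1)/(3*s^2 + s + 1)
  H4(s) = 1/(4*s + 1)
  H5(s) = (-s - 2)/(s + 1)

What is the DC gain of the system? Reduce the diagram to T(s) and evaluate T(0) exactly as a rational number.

Answer: -1/2

Working:
Step 1 - apply the feedback formula to H3, H4: (-12*s^2 - 7*s - 1)/(12*s^3 + 7*s^2 + 2*s)
Step 2 - reduce the series chain H1, H2, [H3/(1+H3*H4)]: (-36*s^3 - 93*s^2 - 45*s - 6)/(12*s^4 - 5*s^3 - 5*s^2 - 2*s)
Step 3 - close the feedback loop around (H1*H2*[H3/(1+H3*H4)]), H5: (-36*s^4 - 129*s^3 - 138*s^2 - 51*s - 6)/(12*s^5 + 43*s^4 + 155*s^3 + 224*s^2 + 94*s + 12)
That last expression is T(s); at s = 0 only the constant terms survive, so T(0) = -6/12 = -1/2.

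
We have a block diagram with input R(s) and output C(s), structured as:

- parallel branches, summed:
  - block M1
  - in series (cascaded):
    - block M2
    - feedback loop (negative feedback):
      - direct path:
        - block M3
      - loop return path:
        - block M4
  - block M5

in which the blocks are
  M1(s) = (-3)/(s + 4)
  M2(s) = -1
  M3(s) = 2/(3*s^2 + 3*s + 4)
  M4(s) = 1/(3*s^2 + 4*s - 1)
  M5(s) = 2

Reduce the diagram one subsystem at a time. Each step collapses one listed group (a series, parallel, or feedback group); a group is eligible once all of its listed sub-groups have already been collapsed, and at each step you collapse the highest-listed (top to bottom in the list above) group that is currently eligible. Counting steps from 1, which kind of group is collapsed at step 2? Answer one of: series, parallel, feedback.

[1] apply the feedback formula to M3, M4
[2] cascade M2, [M3/(1+M3*M4)]
[3] parallel reduction of M1, (M2*[M3/(1+M3*M4)]), M5
The group at step 2 is a series group.

Final answer: series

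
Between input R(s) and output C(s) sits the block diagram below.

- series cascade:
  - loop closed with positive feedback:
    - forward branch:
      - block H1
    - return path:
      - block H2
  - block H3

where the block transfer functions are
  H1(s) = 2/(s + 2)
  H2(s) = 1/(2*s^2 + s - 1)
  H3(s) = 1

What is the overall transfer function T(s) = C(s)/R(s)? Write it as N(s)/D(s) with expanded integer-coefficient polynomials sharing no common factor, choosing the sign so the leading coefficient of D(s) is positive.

(1) feedback reduction of H1, H2, giving (4*s^2 + 2*s - 2)/(2*s^3 + 5*s^2 + s - 4)
(2) combine [H1/(1-H1*H2)], H3 in series, which is the overall transfer function T(s) = C(s)/R(s) in lowest terms

Final answer: (4*s^2 + 2*s - 2)/(2*s^3 + 5*s^2 + s - 4)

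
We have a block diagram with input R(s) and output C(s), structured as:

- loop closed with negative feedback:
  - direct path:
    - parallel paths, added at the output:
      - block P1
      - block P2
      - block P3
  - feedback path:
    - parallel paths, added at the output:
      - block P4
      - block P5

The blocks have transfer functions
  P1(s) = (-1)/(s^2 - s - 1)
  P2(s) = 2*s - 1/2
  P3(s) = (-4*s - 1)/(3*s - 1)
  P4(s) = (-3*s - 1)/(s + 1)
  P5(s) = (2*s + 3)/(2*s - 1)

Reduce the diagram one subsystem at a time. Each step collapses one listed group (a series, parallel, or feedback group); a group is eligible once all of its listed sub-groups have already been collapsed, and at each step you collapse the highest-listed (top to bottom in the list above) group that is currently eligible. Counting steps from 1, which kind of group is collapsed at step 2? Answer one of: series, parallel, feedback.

(1) combine P1, P2, P3 in parallel
(2) add P4, P5 (parallel)
(3) collapse the loop ((P1+P2+P3) forward, (P4+P5) return)
The group at step 2 is a parallel group.

Answer: parallel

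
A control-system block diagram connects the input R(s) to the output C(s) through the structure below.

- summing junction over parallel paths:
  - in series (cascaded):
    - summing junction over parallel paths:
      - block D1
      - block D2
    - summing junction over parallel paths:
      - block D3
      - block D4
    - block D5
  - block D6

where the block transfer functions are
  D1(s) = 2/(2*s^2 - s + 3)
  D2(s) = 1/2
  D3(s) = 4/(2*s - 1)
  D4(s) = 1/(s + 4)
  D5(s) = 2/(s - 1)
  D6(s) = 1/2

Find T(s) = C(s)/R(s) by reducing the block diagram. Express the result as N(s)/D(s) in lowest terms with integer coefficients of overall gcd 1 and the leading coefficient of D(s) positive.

Answer: (4*s^5 + 8*s^4 + 3*s^3 + 82*s^2 + 17*s + 222)/(8*s^5 + 16*s^4 - 42*s^3 + 68*s^2 - 74*s + 24)

Working:
Step 1 - reduce the parallel group D1, D2, giving (2*s^2 - s + 7)/(4*s^2 - 2*s + 6)
Step 2 - combine D3, D4 in parallel, giving (6*s + 15)/(2*s^2 + 7*s - 4)
Step 3 - cascade (D1+D2), (D3+D4), D5, giving (12*s^3 + 24*s^2 + 27*s + 105)/(4*s^5 + 8*s^4 - 21*s^3 + 34*s^2 - 37*s + 12)
Step 4 - add ((D1+D2)*(D3+D4)*D5), D6 (parallel), which is the overall transfer function T(s) = C(s)/R(s) in lowest terms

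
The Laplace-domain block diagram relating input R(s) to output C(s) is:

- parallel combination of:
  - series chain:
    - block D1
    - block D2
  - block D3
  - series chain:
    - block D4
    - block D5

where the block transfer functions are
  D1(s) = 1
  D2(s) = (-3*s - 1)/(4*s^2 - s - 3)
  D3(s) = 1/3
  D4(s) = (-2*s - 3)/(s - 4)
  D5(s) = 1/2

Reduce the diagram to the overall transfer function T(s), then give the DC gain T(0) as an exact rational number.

The answer is 25/24.

Reasoning:
Step 1. series reduction of D1, D2 -> (-3*s - 1)/(4*s^2 - s - 3)
Step 2. series reduction of D4, D5 -> (-2*s - 3)/(2*s - 8)
Step 3. combine (D1*D2), D3, (D4*D5) in parallel -> (-16*s^3 - 82*s^2 + 95*s + 75)/(24*s^3 - 102*s^2 + 6*s + 72)
That last expression is T(s); at s = 0 only the constant terms survive, so T(0) = 75/72 = 25/24.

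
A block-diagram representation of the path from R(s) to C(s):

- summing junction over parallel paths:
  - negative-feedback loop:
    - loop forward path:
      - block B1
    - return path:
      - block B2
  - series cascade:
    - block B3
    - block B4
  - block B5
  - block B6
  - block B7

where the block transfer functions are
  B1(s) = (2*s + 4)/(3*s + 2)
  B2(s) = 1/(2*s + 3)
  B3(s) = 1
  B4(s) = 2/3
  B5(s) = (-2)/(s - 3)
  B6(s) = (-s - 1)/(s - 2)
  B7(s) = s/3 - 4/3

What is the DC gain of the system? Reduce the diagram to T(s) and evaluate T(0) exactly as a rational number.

First reduce the diagram to T(s).

Step 1: close the feedback loop around B1, B2 gives (4*s^2 + 14*s + 12)/(6*s^2 + 15*s + 10)
Step 2: cascade B3, B4 gives 2/3
Step 3: sum the parallel branches [B1/(1+B1*B2)], (B3*B4), B5, B6, B7 gives (6*s^5 - 33*s^4 - 62*s^3 + 92*s^2 + 367*s + 306)/(18*s^4 - 45*s^3 - 87*s^2 + 120*s + 180)
That last expression is T(s); at s = 0 only the constant terms survive, so T(0) = 306/180 = 17/10.

Answer: 17/10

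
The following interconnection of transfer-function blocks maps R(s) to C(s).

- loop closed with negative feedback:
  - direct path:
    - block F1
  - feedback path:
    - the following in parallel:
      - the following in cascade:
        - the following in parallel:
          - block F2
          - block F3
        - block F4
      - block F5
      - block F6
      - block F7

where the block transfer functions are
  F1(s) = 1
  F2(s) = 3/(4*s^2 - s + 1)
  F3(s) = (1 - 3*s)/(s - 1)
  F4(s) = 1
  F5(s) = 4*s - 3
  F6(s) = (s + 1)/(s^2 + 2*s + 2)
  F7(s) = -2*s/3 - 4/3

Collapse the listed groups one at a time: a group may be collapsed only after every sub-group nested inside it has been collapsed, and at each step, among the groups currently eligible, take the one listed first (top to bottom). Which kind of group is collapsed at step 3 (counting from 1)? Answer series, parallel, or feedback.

The answer is parallel.

Reasoning:
Step 1. sum the parallel branches F2, F3
Step 2. combine (F2+F3), F4 in series
Step 3. parallel reduction of ((F2+F3)*F4), F5, F6, F7
Step 4. collapse the loop (F1 forward, (((F2+F3)*F4)+F5+F6+F7) return)
Step 3 collapses a parallel group.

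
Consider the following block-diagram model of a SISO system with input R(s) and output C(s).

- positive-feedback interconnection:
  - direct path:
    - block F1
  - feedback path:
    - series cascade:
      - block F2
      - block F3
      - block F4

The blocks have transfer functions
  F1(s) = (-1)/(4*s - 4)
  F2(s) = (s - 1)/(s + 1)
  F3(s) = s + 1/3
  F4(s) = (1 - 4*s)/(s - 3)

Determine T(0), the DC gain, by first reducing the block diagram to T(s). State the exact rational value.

The answer is 9/35.

Reasoning:
Step 1. multiply F2, F3, F4 (series); result (-12*s^3 + 11*s^2 + 2*s - 1)/(3*s^2 - 6*s - 9)
Step 2. apply the feedback formula to F1, (F2*F3*F4); result (3*s^2 - 6*s - 9)/(25*s^2 + 10*s - 35)
Evaluating the step-2 result (the overall T(s)) at s = 0 gives T(0) = -9/(-35) = 9/35.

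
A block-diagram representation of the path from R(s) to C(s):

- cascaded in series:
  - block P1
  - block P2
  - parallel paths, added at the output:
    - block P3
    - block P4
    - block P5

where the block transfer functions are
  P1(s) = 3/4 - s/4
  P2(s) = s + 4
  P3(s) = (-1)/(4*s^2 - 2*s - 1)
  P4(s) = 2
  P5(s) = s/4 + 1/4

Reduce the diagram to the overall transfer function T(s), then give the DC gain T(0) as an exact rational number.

(1) add P3, P4, P5 (parallel), giving (4*s^3 + 34*s^2 - 19*s - 13)/(16*s^2 - 8*s - 4)
(2) cascade P1, P2, (P3+P4+P5), giving (-4*s^5 - 38*s^4 + 33*s^3 + 440*s^2 - 215*s - 156)/(64*s^2 - 32*s - 16)
That last expression is T(s); at s = 0 only the constant terms survive, so T(0) = -156/(-16) = 39/4.

Hence the answer: 39/4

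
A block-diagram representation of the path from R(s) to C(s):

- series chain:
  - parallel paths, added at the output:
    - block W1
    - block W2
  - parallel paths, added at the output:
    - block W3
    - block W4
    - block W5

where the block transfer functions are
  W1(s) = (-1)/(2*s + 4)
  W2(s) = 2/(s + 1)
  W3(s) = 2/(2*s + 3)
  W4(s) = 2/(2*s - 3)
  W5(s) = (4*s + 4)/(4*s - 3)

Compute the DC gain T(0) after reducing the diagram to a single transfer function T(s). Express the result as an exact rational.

Reducing step by step:

1. combine W1, W2 in parallel = (3*s + 7)/(2*s^2 + 6*s + 4)
2. reduce the parallel group W3, W4, W5 = (16*s^3 + 48*s^2 - 60*s - 36)/(16*s^3 - 12*s^2 - 36*s + 27)
3. series reduction of (W1+W2), (W3+W4+W5) = (24*s^4 + 128*s^3 + 78*s^2 - 264*s - 126)/(16*s^5 + 36*s^4 - 40*s^3 - 105*s^2 + 9*s + 54)
Evaluating the step-3 result (the overall T(s)) at s = 0 gives T(0) = -126/54 = -7/3.

Answer: -7/3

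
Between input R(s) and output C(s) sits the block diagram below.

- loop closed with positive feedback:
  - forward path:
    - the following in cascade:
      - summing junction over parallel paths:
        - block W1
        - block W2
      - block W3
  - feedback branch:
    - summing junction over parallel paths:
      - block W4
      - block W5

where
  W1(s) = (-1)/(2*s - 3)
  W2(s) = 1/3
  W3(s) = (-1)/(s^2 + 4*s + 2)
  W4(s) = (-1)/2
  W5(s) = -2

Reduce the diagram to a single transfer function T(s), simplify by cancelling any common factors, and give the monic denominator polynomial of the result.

[1] parallel reduction of W1, W2: (2*s - 6)/(6*s - 9)
[2] cascade (W1+W2), W3: (6 - 2*s)/(6*s^3 + 15*s^2 - 24*s - 18)
[3] add W4, W5 (parallel): (-5)/2
[4] collapse the loop (((W1+W2)*W3) forward, (W4+W5) return): (6 - 2*s)/(6*s^3 + 15*s^2 - 29*s - 3)
Step 4 gives the fully reduced T(s), with no common factor left to cancel. The denominator's leading coefficient is 6, so divide each of its coefficients by 6 to get the monic form.

Therefore the answer is s^3 + 5*s^2/2 - 29*s/6 - 1/2.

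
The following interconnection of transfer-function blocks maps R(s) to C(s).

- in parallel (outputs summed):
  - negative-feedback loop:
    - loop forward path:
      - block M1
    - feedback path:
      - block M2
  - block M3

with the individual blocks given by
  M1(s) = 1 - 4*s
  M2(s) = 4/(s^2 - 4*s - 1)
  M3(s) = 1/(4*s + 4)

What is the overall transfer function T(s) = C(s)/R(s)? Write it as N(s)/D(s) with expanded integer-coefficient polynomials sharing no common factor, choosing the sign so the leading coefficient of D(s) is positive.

The answer is (-16*s^4 + 52*s^3 + 69*s^2 - 24*s - 1)/(4*s^3 - 76*s^2 - 68*s + 12).

Reasoning:
1. feedback reduction of M1, M2 gives (-4*s^3 + 17*s^2 - 1)/(s^2 - 20*s + 3)
2. combine [M1/(1+M1*M2)], M3 in parallel; the result is T(s) itself (integer coefficients, no common factor, positive leading denominator coefficient)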